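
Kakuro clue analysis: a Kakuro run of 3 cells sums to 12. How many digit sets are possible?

7

3 distinct digits from 1–9 sum between 6 and 24.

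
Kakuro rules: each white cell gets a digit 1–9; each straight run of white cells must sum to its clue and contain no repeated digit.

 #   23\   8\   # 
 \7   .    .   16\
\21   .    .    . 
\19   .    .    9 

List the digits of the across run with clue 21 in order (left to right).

23 in 3 cells must be {6,8,9}; 16 in 2 cells must be {7,9}.
R1C1 = 6: only digit in both the 7-across and 23-down candidate sets.
R1C2 = 7 − 6 = 1 completes the 7 across.
R2C3 = 16 − 9 = 7 completes the 16 down.
Given what's placed, R3C1 must be 8 to fit the 19 across and 23 down.
R3C2 = 19 − 17 = 2 completes the 19 across.
R2C1 = 23 − 14 = 9 completes the 23 down.
R2C2 = 21 − 16 = 5 completes the 21 across.

9 5 7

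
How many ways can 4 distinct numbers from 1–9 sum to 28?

2

4 distinct digits from 1–9 sum between 10 and 30.
Enumerating: {4,7,8,9}, {5,6,8,9}.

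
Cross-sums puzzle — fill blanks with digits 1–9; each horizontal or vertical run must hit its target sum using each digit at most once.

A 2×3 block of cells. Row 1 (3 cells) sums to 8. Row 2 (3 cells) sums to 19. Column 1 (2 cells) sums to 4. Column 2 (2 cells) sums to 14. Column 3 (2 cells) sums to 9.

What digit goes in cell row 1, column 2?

5

4 in 2 cells must be {1,3}.
The 8 across and the 14 down share only 5, so (1,2) = 5.
The 19 across and the 4 down share only 3, so (2,1) = 3.
(2,2) = 14 − 5 = 9 completes the 14 down.
(2,3) = 19 − 12 = 7 completes the 19 across.
(1,1) = 4 − 3 = 1 completes the 4 down.
(1,3) = 8 − 6 = 2 completes the 8 across.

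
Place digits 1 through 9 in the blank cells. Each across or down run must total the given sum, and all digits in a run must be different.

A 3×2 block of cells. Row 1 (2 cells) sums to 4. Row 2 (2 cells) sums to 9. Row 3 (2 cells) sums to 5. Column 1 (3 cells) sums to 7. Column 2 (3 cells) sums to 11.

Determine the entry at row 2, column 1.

2

4 in 2 cells must be {1,3}; 7 in 3 cells must be {1,2,4}.
The 4 across and the 7 down share only 1, so (1,1) = 1.
(1,2) = 4 − 1 = 3 completes the 4 across.
Nothing is forced directly, so branch on (2,1), whose candidates are 2 or 4. If (2,1) = 4: then (2,2) would have to be in {5} for the 9 across but in {1,2,6,7} for the 11 down — contradiction. So (2,1) = 2.
(2,2) = 9 − 2 = 7 completes the 9 across.
(3,1) = 7 − 3 = 4 completes the 7 down.
(3,2) = 5 − 4 = 1 completes the 5 across.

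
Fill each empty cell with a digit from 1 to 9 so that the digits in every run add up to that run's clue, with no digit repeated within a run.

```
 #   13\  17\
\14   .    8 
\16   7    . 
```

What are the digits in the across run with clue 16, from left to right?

7 9

16 in 2 cells must be {7,9}; 17 in 2 cells must be {8,9}.
R1C1 = 14 − 8 = 6 completes the 14 across.
R2C2 = 16 − 7 = 9 completes the 16 across.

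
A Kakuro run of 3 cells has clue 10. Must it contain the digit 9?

Counterexample: {1,2,7} sums to 10 without using 9.

No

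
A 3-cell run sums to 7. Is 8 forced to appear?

No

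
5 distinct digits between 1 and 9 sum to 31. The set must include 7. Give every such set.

{1,6,7,8,9}; {2,5,7,8,9}; {3,4,7,8,9}; {4,5,6,7,9}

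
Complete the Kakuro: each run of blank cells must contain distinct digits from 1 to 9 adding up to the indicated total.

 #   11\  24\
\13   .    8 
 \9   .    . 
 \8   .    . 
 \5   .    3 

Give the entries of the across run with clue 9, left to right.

11 in 4 cells must be {1,2,3,5}.
R1C1 = 13 − 8 = 5 completes the 13 across.
R4C1 = 5 − 3 = 2 completes the 5 across.
No cell is forced outright now. R2C1 can only be 1 or 3 (the digits allowed by both its 9 across and its 11 down). If R2C1 = 1: then R2C2 would have to be in {8} for the 9 across but in {4,6,7,9} for the 24 down — contradiction. So R2C1 = 3.
R2C2 = 9 − 3 = 6 completes the 9 across.
R3C1 = 11 − 10 = 1 completes the 11 down.
R3C2 = 8 − 1 = 7 completes the 8 across.

3 6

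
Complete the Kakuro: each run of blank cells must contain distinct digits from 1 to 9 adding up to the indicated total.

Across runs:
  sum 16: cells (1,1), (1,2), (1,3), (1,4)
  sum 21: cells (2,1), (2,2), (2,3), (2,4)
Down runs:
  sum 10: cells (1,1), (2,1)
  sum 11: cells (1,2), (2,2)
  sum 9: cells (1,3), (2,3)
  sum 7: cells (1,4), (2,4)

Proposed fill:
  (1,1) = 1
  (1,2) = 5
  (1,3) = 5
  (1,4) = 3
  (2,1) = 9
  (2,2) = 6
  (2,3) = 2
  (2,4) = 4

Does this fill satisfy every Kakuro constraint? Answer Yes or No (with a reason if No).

No — the across run (1,1)–(1,4) sums to 14, not 16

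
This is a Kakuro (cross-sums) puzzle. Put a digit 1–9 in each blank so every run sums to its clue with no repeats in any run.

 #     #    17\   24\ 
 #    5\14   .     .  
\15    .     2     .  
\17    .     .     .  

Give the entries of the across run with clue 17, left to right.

1, 9, 7

24 in 3 cells must be {7,8,9}.
Given what's placed, R2C1 must be 4 to fit the 15 across and 5 down.
R2C3 = 15 − 6 = 9 completes the 15 across.
R3C1 = 5 − 4 = 1 completes the 5 down.
Given what's placed, R3C3 must be 7 to fit the 17 across and 24 down.
R1C3 = 24 − 16 = 8 completes the 24 down.
R3C2 = 17 − 8 = 9 completes the 17 across.
R1C2 = 14 − 8 = 6 completes the 14 across.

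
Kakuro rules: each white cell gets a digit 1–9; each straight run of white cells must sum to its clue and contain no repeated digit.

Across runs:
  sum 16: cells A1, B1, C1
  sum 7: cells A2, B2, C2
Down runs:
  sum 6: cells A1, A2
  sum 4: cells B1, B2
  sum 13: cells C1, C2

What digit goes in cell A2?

2

7 in 3 cells must be {1,2,4}; 4 in 2 cells must be {1,3}.
The 7 across and the 4 down share only 1, so B2 = 1.
Given what's placed, C2 must be 4 to fit the 7 across and 13 down.
B1 = 4 − 1 = 3 completes the 4 down.
C1 = 13 − 4 = 9 completes the 13 down.
A2 = 7 − 5 = 2 completes the 7 across.
A1 = 16 − 12 = 4 completes the 16 across.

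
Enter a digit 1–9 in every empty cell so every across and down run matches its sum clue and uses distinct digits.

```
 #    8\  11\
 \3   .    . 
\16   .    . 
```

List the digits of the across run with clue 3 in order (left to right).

1, 2

3 in 2 cells must be {1,2}; 16 in 2 cells must be {7,9}.
The 3 across and the 11 down share only 2, so R1C2 = 2.
The 16 across and the 8 down share only 7, so R2C1 = 7.
R2C2 = 16 − 7 = 9 completes the 16 across.
R1C1 = 3 − 2 = 1 completes the 3 across.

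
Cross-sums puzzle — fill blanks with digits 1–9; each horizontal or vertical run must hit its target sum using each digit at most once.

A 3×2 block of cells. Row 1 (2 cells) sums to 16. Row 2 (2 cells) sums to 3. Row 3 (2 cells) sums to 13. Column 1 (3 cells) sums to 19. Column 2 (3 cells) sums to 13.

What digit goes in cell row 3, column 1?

16 in 2 cells must be {7,9}; 3 in 2 cells must be {1,2}.
The 3 across and the 19 down share only 2, so (2,1) = 2.
(2,2) = 3 − 2 = 1 completes the 3 across.
Given what's placed, (1,1) must be 9 to fit the 16 across and 19 down.
(1,2) = 16 − 9 = 7 completes the 16 across.
(3,1) = 19 − 11 = 8 completes the 19 down.
(3,2) = 13 − 8 = 5 completes the 13 across.

8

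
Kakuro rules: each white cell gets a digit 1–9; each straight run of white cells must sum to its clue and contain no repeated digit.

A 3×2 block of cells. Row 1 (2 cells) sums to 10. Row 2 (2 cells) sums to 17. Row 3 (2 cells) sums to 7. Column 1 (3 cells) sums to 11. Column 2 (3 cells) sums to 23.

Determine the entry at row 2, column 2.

17 in 2 cells must be {8,9}; 23 in 3 cells must be {6,8,9}.
The 17 across and the 11 down share only 8, so (2,1) = 8.
(2,2) = 17 − 8 = 9 completes the 17 across.
Given what's placed, (3,2) must be 6 to fit the 7 across and 23 down.
(1,2) = 23 − 15 = 8 completes the 23 down.
(3,1) = 7 − 6 = 1 completes the 7 across.
(1,1) = 10 − 8 = 2 completes the 10 across.

9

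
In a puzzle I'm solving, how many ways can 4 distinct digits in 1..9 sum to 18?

4 distinct digits from 1–9 sum between 10 and 30.

11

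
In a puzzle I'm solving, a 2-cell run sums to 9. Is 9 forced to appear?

No

Counterexample: {1,8} sums to 9 without using 9.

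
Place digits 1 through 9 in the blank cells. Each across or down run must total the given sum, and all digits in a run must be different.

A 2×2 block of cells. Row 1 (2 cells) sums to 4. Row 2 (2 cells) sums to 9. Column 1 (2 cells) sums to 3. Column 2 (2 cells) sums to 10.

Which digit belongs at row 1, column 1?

1

4 in 2 cells must be {1,3}; 3 in 2 cells must be {1,2}.
The 4 across and the 3 down share only 1, so (1,1) = 1.
(1,2) = 4 − 1 = 3 completes the 4 across.
(2,1) = 3 − 1 = 2 completes the 3 down.
(2,2) = 9 − 2 = 7 completes the 9 across.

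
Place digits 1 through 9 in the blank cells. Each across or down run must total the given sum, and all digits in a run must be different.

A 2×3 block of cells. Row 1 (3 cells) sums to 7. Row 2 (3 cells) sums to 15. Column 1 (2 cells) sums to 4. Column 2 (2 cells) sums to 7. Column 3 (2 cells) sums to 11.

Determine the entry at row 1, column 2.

2

7 in 3 cells must be {1,2,4}; 4 in 2 cells must be {1,3}.
The 7 across and the 4 down share only 1, so (1,1) = 1.
(2,1) = 4 − 1 = 3 completes the 4 down.
Nothing is forced directly, so branch on (2,2), whose candidates are 4 or 5. If (2,2) = 4: then (1,2) would have to be in {2,4} for the 7 across but in {3} for the 7 down — contradiction. So (2,2) = 5.
(1,2) = 7 − 5 = 2 completes the 7 down.
(1,3) = 7 − 3 = 4 completes the 7 across.
(2,3) = 15 − 8 = 7 completes the 15 across.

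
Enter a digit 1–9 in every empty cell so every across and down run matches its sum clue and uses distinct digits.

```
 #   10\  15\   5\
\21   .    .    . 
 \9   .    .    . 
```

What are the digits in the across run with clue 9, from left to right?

2, 6, 1

The 21 across and the 5 down share only 4, so R1C3 = 4.
The 9 across and the 15 down share only 6, so R2C2 = 6.
R2C3 = 5 − 4 = 1 completes the 5 down.
R1C2 = 15 − 6 = 9 completes the 15 down.
R2C1 = 9 − 7 = 2 completes the 9 across.
R1C1 = 21 − 13 = 8 completes the 21 across.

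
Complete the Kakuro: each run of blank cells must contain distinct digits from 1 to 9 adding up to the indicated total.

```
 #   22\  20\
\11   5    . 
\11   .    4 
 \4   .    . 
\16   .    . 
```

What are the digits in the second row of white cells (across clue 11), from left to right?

4 in 2 cells must be {1,3}; 16 in 2 cells must be {7,9}.
R1C2 = 11 − 5 = 6 completes the 11 across.
R2C1 = 11 − 4 = 7 completes the 11 across.
R3C1 = 1: the only remaining digit allowed by both the 4 across and the 22 down.
R3C2 = 4 − 1 = 3 completes the 4 across.
R4C1 = 22 − 13 = 9 completes the 22 down.
R4C2 = 16 − 9 = 7 completes the 16 across.

7, 4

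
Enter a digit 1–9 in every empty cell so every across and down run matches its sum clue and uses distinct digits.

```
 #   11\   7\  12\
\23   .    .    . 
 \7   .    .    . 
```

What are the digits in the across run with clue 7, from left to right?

23 in 3 cells must be {6,8,9}; 7 in 3 cells must be {1,2,4}.
The 23 across and the 7 down share only 6, so R1C2 = 6.
R2C2 = 7 − 6 = 1 completes the 7 down.
Given what's placed, R2C3 must be 4 to fit the 7 across and 12 down.
R1C3 = 12 − 4 = 8 completes the 12 down.
R2C1 = 7 − 5 = 2 completes the 7 across.
R1C1 = 23 − 14 = 9 completes the 23 across.

2, 1, 4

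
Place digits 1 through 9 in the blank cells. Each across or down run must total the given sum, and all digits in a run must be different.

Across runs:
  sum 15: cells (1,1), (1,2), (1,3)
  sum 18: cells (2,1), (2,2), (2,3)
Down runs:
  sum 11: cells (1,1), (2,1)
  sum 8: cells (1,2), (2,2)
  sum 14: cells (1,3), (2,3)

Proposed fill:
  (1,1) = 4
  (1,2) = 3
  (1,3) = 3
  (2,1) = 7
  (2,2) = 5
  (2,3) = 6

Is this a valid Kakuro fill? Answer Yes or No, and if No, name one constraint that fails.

No — the across run (1,1)–(1,3) sums to 10, not 15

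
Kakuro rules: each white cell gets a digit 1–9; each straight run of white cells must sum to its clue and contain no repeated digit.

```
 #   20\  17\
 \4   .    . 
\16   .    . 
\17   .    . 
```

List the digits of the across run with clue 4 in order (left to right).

4 in 2 cells must be {1,3}; 16 in 2 cells must be {7,9}; 17 in 2 cells must be {8,9}.
The 4 across and the 20 down share only 3, so R1C1 = 3.
R1C2 = 4 − 3 = 1 completes the 4 across.
Given what's placed, R2C1 must be 9 to fit the 16 across and 20 down.
R2C2 = 16 − 9 = 7 completes the 16 across.
R3C1 = 20 − 12 = 8 completes the 20 down.
R3C2 = 17 − 8 = 9 completes the 17 across.

3 1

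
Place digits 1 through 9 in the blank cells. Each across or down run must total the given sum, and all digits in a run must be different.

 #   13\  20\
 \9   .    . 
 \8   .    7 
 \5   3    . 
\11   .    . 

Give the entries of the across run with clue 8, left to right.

R2C1 = 8 − 7 = 1 completes the 8 across.
R3C2 = 5 − 3 = 2 completes the 5 across.

1 7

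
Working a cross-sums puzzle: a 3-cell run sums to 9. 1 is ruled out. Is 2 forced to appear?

Yes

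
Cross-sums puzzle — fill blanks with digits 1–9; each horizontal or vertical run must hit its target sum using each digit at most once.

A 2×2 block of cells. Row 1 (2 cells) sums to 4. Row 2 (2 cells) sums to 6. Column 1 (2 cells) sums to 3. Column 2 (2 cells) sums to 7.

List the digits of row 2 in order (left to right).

2, 4

4 in 2 cells must be {1,3}; 3 in 2 cells must be {1,2}.
The 4 across and the 3 down share only 1, so (1,1) = 1.
(1,2) = 4 − 1 = 3 completes the 4 across.
(2,1) = 3 − 1 = 2 completes the 3 down.
(2,2) = 6 − 2 = 4 completes the 6 across.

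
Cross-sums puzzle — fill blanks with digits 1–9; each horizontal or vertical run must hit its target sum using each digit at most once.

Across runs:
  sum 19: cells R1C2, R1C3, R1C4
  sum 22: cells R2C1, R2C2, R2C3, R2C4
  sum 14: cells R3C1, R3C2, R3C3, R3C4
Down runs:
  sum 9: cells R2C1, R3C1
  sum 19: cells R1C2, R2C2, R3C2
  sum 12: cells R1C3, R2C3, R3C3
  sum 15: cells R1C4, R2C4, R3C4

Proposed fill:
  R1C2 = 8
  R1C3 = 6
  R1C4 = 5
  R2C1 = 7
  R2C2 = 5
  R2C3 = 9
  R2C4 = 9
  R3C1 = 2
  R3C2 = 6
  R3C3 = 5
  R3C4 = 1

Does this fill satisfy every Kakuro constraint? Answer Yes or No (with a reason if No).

No — the down run R1C3–R3C3 sums to 20, not 12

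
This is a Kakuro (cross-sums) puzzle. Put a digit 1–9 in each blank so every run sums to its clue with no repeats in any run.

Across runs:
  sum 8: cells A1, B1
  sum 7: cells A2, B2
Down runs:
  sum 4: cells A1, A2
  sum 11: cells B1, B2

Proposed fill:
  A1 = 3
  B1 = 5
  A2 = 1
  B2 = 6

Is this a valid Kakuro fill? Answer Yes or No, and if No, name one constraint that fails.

Across: 3+5=8; 1+6=7. Down: 3+1=4; 5+6=11. No digit repeats within any run.

Yes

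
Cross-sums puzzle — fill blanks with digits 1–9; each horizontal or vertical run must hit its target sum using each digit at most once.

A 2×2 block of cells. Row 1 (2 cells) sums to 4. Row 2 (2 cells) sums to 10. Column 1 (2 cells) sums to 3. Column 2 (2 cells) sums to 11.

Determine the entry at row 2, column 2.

8

4 in 2 cells must be {1,3}; 3 in 2 cells must be {1,2}.
The 4 across and the 3 down share only 1, so (1,1) = 1.
(1,2) = 4 − 1 = 3 completes the 4 across.
(2,1) = 3 − 1 = 2 completes the 3 down.
(2,2) = 10 − 2 = 8 completes the 10 across.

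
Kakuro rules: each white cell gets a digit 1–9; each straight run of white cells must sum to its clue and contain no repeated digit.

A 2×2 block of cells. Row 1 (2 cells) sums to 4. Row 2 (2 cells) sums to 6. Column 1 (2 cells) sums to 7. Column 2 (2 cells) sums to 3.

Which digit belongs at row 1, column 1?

4 in 2 cells must be {1,3}; 3 in 2 cells must be {1,2}.
The 4 across and the 3 down share only 1, so (1,2) = 1.
(2,2) = 3 − 1 = 2 completes the 3 down.
(1,1) = 4 − 1 = 3 completes the 4 across.
(2,1) = 6 − 2 = 4 completes the 6 across.

3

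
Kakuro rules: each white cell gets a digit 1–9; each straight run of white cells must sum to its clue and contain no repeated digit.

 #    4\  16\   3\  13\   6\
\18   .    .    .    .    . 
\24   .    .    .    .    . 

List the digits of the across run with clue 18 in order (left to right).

3 7 1 5 2

4 in 2 cells must be {1,3}; 16 in 2 cells must be {7,9}; 3 in 2 cells must be {1,2}.
Only 7 fits R1C2 under both its across sum 18 and down sum 16.
Given what's placed, R1C4 must be 5 to fit the 18 across and 13 down.
R2C2 = 16 − 7 = 9 completes the 16 down.
R2C4 = 13 − 5 = 8 completes the 13 down.
R2C1 = 1: the only remaining digit allowed by both the 24 across and the 4 down.
Given what's placed, R2C3 must be 2 to fit the 24 across and 3 down.
R2C5 = 24 − 20 = 4 completes the 24 across.
R1C1 = 4 − 1 = 3 completes the 4 down.
R1C3 = 3 − 2 = 1 completes the 3 down.
R1C5 = 18 − 16 = 2 completes the 18 across.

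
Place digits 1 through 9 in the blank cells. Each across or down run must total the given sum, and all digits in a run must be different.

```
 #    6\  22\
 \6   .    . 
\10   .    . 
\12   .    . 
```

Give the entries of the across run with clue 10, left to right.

6 in 3 cells must be {1,2,3}.
The 6 across and the 22 down share only 5, so R1C2 = 5.
The 12 across and the 6 down share only 3, so R3C1 = 3.
R3C2 = 12 − 3 = 9 completes the 12 across.
R1C1 = 6 − 5 = 1 completes the 6 across.
R2C1 = 6 − 4 = 2 completes the 6 down.
R2C2 = 10 − 2 = 8 completes the 10 across.

2 8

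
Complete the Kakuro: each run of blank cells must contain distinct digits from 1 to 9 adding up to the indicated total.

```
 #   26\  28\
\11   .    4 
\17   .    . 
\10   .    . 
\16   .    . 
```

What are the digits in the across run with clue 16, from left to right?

9 7

17 in 2 cells must be {8,9}; 16 in 2 cells must be {7,9}.
R1C1 = 11 − 4 = 7 completes the 11 across.
Given what's placed, R4C1 must be 9 to fit the 16 across and 26 down.
R4C2 = 16 − 9 = 7 completes the 16 across.
R2C1 = 8: the only remaining digit allowed by both the 17 across and the 26 down.
R2C2 = 17 − 8 = 9 completes the 17 across.
R3C1 = 26 − 24 = 2 completes the 26 down.
R3C2 = 10 − 2 = 8 completes the 10 across.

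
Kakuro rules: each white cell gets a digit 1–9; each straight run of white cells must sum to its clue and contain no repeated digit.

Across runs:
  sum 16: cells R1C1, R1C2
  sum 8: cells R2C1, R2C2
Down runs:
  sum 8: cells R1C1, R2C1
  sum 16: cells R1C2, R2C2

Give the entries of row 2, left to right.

16 in 2 cells must be {7,9}.
The 16 across and the 8 down share only 7, so R1C1 = 7.
R1C2 = 16 − 7 = 9 completes the 16 across.
R2C1 = 8 − 7 = 1 completes the 8 down.
R2C2 = 8 − 1 = 7 completes the 8 across.

1, 7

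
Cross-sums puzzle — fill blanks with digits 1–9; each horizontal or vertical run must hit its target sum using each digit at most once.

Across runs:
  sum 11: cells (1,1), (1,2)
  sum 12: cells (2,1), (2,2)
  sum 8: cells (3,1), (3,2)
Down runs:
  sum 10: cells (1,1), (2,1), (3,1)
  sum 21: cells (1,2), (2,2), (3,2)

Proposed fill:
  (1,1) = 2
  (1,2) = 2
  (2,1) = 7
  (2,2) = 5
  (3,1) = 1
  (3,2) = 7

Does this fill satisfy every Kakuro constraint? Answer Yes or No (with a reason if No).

No — the down run (1,2)–(3,2) sums to 14, not 21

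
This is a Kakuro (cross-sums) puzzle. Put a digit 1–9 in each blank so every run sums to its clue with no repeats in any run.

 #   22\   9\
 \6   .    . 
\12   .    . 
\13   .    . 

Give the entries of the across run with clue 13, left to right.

The 6 across and the 22 down share only 5, so R1C1 = 5.
R1C2 = 6 − 5 = 1 completes the 6 across.
Nothing is forced directly, so branch on R2C1, whose candidates are 8 or 9. If R2C1 = 8: then R2C2 would have to be in {4} for the 12 across but in {2,3,5,6} for the 9 down — contradiction. So R2C1 = 9.
R2C2 = 12 − 9 = 3 completes the 12 across.
R3C1 = 22 − 14 = 8 completes the 22 down.
R3C2 = 13 − 8 = 5 completes the 13 across.

8, 5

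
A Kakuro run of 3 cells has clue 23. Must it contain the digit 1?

The only way to make 23 from 3 distinct digits is {6,8,9}, which does not contain 1.

No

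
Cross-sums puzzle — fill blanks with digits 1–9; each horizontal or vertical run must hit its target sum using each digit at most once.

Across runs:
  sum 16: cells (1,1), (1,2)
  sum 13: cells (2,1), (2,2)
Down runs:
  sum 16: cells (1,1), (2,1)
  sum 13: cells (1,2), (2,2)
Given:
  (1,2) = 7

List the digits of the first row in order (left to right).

16 in 2 cells must be {7,9}.
(1,1) = 16 − 7 = 9 completes the 16 across.
(2,1) = 16 − 9 = 7 completes the 16 down.
(2,2) = 13 − 7 = 6 completes the 13 across.

9, 7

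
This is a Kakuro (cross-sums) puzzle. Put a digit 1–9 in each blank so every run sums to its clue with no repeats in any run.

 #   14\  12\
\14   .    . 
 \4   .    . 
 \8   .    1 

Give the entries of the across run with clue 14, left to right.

6 8

4 in 2 cells must be {1,3}.
R2C2 = 3: the only remaining digit allowed by both the 4 across and the 12 down.
R3C1 = 8 − 1 = 7 completes the 8 across.
R1C2 = 12 − 4 = 8 completes the 12 down.
R2C1 = 4 − 3 = 1 completes the 4 across.
R1C1 = 14 − 8 = 6 completes the 14 across.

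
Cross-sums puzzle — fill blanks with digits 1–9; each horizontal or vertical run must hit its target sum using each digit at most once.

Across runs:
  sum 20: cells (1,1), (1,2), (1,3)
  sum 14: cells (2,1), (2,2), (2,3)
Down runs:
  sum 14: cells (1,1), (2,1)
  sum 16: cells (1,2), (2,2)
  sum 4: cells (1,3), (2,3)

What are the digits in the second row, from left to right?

6 7 1

16 in 2 cells must be {7,9}; 4 in 2 cells must be {1,3}.
The 20 across and the 4 down share only 3, so (1,3) = 3.
(2,3) = 4 − 3 = 1 completes the 4 down.
Given what's placed, (1,2) must be 9 to fit the 20 across and 16 down.
(2,2) = 16 − 9 = 7 completes the 16 down.
(1,1) = 20 − 12 = 8 completes the 20 across.
(2,1) = 14 − 8 = 6 completes the 14 across.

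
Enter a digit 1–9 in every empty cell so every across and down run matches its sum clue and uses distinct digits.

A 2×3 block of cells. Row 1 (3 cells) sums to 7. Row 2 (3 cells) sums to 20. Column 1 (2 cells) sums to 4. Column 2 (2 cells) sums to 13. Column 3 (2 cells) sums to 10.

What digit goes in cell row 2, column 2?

9

7 in 3 cells must be {1,2,4}; 4 in 2 cells must be {1,3}.
The 7 across and the 4 down share only 1, so (1,1) = 1.
Given what's placed, (1,2) must be 4 to fit the 7 across and 13 down.
(1,3) = 7 − 5 = 2 completes the 7 across.
(2,1) = 4 − 1 = 3 completes the 4 down.
(2,2) = 13 − 4 = 9 completes the 13 down.
(2,3) = 20 − 12 = 8 completes the 20 across.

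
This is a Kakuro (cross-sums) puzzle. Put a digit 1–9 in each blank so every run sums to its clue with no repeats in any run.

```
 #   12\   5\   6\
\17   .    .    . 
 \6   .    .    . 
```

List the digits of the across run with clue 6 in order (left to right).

3 2 1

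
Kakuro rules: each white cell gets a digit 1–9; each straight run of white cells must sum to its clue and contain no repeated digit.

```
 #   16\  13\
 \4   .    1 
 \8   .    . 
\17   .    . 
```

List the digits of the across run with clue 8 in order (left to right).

5, 3

4 in 2 cells must be {1,3}; 17 in 2 cells must be {8,9}.
R1C1 = 4 − 1 = 3 completes the 4 across.
No cell is forced outright now. R3C1 can only be 8 or 9 (the digits allowed by both its 17 across and its 16 down). If R3C1 = 9: then R2C1 would have to be in {1,2,3,5,6,7} for the 8 across but in {4} for the 16 down — contradiction. So R3C1 = 8.
R2C1 = 16 − 11 = 5 completes the 16 down.
R2C2 = 8 − 5 = 3 completes the 8 across.
R3C2 = 17 − 8 = 9 completes the 17 across.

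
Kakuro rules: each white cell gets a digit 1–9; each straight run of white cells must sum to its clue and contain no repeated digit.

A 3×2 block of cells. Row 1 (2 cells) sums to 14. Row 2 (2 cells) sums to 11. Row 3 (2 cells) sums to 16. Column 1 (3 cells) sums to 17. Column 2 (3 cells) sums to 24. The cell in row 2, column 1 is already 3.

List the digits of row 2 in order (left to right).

3 8

16 in 2 cells must be {7,9}; 24 in 3 cells must be {7,8,9}.
(2,2) = 11 − 3 = 8 completes the 11 across.
Given what's placed, (3,1) must be 9 to fit the 16 across and 17 down.
(3,2) = 16 − 9 = 7 completes the 16 across.
(1,1) = 17 − 12 = 5 completes the 17 down.
(1,2) = 14 − 5 = 9 completes the 14 across.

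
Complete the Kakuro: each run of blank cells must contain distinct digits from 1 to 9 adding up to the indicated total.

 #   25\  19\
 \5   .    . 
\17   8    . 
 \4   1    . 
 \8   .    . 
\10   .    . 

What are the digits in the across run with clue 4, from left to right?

1, 3

17 in 2 cells must be {8,9}; 4 in 2 cells must be {1,3}.
R2C2 = 17 − 8 = 9 completes the 17 across.
R3C2 = 4 − 1 = 3 completes the 4 across.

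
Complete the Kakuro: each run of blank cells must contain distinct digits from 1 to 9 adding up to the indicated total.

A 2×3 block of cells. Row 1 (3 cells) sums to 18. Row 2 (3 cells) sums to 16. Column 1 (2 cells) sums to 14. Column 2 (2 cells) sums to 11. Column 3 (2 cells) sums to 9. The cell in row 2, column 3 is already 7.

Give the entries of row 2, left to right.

5, 4, 7

(1,3) = 9 − 7 = 2 completes the 9 down.
Given what's placed, (1,1) must be 9 to fit the 18 across and 14 down.
(1,2) = 18 − 11 = 7 completes the 18 across.
(2,1) = 14 − 9 = 5 completes the 14 down.
(2,2) = 16 − 12 = 4 completes the 16 across.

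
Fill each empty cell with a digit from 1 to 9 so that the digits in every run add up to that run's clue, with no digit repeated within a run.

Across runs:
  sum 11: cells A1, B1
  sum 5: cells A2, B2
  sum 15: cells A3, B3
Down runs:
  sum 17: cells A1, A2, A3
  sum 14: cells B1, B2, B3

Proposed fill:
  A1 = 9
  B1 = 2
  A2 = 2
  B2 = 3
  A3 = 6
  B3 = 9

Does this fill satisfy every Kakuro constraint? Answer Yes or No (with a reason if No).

Across: 9+2=11; 2+3=5; 6+9=15. Down: 9+2+6=17; 2+3+9=14. No digit repeats within any run.

Yes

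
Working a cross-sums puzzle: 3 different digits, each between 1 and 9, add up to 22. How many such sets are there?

2

3 distinct digits from 1–9 sum between 6 and 24.
Enumerating: {5,8,9}, {6,7,9}.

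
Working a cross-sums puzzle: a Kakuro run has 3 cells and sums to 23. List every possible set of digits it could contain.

3 distinct digits from 1–9 sum between 6 and 24.
Only one set works: {6,8,9}.

{6,8,9}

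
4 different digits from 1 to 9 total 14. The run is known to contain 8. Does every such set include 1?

The only way to make 14 from 4 distinct digits under that restriction is {1,2,3,8}, which contains 1.

Yes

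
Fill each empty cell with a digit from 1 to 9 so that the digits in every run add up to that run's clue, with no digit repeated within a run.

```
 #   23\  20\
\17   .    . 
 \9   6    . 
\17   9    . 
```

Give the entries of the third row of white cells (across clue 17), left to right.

9 8

17 in 2 cells must be {8,9}; 23 in 3 cells must be {6,8,9}.
R1C1 = 23 − 15 = 8 completes the 23 down.
R1C2 = 17 − 8 = 9 completes the 17 across.
R2C2 = 9 − 6 = 3 completes the 9 across.
R3C2 = 17 − 9 = 8 completes the 17 across.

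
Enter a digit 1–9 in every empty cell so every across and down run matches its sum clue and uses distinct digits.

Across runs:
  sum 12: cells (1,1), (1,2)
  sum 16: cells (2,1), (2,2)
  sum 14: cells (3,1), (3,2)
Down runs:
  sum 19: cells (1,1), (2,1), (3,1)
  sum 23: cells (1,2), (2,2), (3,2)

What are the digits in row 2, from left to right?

7, 9

16 in 2 cells must be {7,9}; 23 in 3 cells must be {6,8,9}.
The 16 across and the 23 down share only 9, so (2,2) = 9.
Given what's placed, (1,2) must be 8 to fit the 12 across and 23 down.
(2,1) = 16 − 9 = 7 completes the 16 across.
(3,2) = 23 − 17 = 6 completes the 23 down.
(1,1) = 12 − 8 = 4 completes the 12 across.
(3,1) = 14 − 6 = 8 completes the 14 across.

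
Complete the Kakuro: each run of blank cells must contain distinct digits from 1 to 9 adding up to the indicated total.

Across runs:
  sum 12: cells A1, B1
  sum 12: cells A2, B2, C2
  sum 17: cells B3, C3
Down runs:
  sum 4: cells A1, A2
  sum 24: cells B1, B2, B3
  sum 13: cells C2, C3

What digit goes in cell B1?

17 in 2 cells must be {8,9}; 4 in 2 cells must be {1,3}; 24 in 3 cells must be {7,8,9}.
The 12 across and the 4 down share only 3, so A1 = 3.
B1 = 12 − 3 = 9 completes the 12 across.
A2 = 4 − 3 = 1 completes the 4 down.
B3 = 8: the only remaining digit allowed by both the 17 across and the 24 down.
C3 = 17 − 8 = 9 completes the 17 across.
B2 = 24 − 17 = 7 completes the 24 down.
C2 = 12 − 8 = 4 completes the 12 across.

9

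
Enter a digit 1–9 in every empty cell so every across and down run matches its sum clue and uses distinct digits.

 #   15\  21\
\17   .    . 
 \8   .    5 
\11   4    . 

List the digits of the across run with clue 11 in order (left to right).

17 in 2 cells must be {8,9}.
Given what's placed, R1C2 must be 9 to fit the 17 across and 21 down.
R2C1 = 8 − 5 = 3 completes the 8 across.
R3C2 = 11 − 4 = 7 completes the 11 across.
R1C1 = 17 − 9 = 8 completes the 17 across.

4 7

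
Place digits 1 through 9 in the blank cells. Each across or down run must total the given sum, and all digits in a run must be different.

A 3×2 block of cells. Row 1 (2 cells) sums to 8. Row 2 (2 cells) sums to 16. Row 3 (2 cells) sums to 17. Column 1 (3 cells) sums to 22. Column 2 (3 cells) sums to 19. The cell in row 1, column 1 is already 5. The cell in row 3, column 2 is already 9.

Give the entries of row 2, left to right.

16 in 2 cells must be {7,9}; 17 in 2 cells must be {8,9}.
(1,2) = 8 − 5 = 3 completes the 8 across.
Given what's placed, (2,1) must be 9 to fit the 16 across and 22 down.
(2,2) = 16 − 9 = 7 completes the 16 across.
(3,1) = 17 − 9 = 8 completes the 17 across.

9, 7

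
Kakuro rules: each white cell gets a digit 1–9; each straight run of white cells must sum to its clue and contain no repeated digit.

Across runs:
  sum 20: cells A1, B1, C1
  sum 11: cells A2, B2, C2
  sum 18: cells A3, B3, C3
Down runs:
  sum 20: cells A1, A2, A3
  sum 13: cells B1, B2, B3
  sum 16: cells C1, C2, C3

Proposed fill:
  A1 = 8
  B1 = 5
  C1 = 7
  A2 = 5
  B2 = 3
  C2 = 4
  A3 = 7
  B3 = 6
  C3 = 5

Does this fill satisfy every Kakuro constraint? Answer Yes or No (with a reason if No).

No — the across run A2–C2 sums to 12, not 11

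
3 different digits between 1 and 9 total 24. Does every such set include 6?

The only way to make 24 from 3 distinct digits is {7,8,9}, which does not contain 6.

No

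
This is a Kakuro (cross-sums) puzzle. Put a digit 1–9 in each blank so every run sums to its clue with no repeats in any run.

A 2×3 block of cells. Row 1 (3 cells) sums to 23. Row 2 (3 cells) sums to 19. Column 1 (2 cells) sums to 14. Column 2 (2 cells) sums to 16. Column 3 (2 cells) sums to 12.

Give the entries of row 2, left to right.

23 in 3 cells must be {6,8,9}; 16 in 2 cells must be {7,9}.
The 23 across and the 16 down share only 9, so (1,2) = 9.
Given what's placed, (1,3) must be 8 to fit the 23 across and 12 down.
(2,2) = 16 − 9 = 7 completes the 16 down.
(2,3) = 12 − 8 = 4 completes the 12 down.
(1,1) = 23 − 17 = 6 completes the 23 across.
(2,1) = 19 − 11 = 8 completes the 19 across.

8 7 4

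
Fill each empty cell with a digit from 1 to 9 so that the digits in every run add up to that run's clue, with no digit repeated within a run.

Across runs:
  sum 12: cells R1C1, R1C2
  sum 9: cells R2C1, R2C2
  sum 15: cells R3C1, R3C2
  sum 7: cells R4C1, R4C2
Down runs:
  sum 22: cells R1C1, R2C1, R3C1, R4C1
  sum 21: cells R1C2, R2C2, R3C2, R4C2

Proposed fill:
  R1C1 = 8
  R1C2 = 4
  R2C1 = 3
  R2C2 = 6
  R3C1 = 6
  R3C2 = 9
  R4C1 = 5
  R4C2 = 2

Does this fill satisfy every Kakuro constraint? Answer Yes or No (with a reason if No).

Across: 8+4=12; 3+6=9; 6+9=15; 5+2=7. Down: 8+3+6+5=22; 4+6+9+2=21. No digit repeats within any run.

Yes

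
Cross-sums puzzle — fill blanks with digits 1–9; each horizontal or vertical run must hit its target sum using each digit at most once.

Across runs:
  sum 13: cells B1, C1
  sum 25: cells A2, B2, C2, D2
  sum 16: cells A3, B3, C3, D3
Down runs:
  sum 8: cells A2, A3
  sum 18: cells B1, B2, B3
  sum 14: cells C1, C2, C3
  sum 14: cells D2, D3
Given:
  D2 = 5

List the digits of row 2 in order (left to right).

D3 = 14 − 5 = 9 completes the 14 down.
No cell is forced outright now. A2 can only be 3 or 7 (the digits allowed by both its 25 across and its 8 down). If A2 = 3: then A3 would have to be in {1,2,4} for the 16 across but in {5} for the 8 down — contradiction. So A2 = 7.
A3 = 8 − 7 = 1 completes the 8 down.
Nothing is forced directly, so branch on B2, whose candidates are 4 or 9. If B2 = 4: that forces C2 = 9, after which B3 would have to be in {2,4} for the 16 across but in {5,6,8,9} for the 18 down — contradiction. So B2 = 9.
C2 = 25 − 21 = 4 completes the 25 across.

7 9 4 5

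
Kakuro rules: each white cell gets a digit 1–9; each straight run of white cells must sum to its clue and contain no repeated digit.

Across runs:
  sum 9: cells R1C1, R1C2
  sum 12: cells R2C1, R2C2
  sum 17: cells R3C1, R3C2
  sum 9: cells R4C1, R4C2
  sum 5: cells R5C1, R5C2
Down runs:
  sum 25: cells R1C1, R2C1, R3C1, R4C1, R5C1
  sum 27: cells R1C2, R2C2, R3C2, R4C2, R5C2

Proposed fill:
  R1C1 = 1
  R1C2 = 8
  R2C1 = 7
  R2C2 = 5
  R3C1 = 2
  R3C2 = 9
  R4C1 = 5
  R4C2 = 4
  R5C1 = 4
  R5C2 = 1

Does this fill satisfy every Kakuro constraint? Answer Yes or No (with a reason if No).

No — the down run R1C1–R5C1 sums to 19, not 25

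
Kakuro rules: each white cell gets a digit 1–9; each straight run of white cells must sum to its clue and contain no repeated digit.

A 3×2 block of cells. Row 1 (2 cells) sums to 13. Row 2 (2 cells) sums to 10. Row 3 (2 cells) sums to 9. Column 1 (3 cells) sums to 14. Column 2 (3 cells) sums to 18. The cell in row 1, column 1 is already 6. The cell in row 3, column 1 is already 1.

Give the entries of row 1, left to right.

6, 7

(1,2) = 13 − 6 = 7 completes the 13 across.
(2,1) = 14 − 7 = 7 completes the 14 down.
(2,2) = 10 − 7 = 3 completes the 10 across.
(3,2) = 9 − 1 = 8 completes the 9 across.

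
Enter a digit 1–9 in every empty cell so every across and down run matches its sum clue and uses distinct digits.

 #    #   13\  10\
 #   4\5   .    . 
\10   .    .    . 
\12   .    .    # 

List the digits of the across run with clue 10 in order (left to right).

4 in 2 cells must be {1,3}.
The 12 across and the 4 down share only 3, so R3C1 = 3.
R3C2 = 12 − 3 = 9 completes the 12 across.
R2C1 = 4 − 3 = 1 completes the 4 down.
R2C2 = 3: the only remaining digit allowed by both the 10 across and the 13 down.
R2C3 = 10 − 4 = 6 completes the 10 across.
R1C2 = 13 − 12 = 1 completes the 13 down.
R1C3 = 5 − 1 = 4 completes the 5 across.

1 3 6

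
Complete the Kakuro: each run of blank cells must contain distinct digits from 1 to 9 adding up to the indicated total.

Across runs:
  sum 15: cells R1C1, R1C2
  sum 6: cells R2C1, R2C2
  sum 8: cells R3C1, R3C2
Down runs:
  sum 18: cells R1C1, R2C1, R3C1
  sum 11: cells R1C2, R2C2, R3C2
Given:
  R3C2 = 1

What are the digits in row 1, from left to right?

9 6

R3C1 = 8 − 1 = 7 completes the 8 across.
No cell is forced outright now. R2C1 can only be 2 or 5 (the digits allowed by both its 6 across and its 18 down). If R2C1 = 5: that forces R1C1 = 6, after which R1C2 would have to be in {9} for the 15 across but in {2,3,4,6,7,8} for the 11 down — contradiction. So R2C1 = 2.
R1C1 = 18 − 9 = 9 completes the 18 down.
R1C2 = 15 − 9 = 6 completes the 15 across.
R2C2 = 6 − 2 = 4 completes the 6 across.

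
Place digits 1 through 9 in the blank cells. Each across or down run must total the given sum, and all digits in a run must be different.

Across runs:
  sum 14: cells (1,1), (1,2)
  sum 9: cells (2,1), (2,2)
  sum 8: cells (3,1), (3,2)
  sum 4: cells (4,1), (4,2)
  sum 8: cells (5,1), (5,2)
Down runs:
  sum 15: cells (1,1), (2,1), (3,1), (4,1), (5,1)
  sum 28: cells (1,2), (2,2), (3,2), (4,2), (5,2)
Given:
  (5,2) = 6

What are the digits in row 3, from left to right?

4 in 2 cells must be {1,3}; 15 in 5 cells must be {1,2,3,4,5}.
The 14 across and the 15 down share only 5, so (1,1) = 5.
(1,2) = 14 − 5 = 9 completes the 14 across.
(5,1) = 8 − 6 = 2 completes the 8 across.
No cell is forced outright now. (3,1) can only be 1 or 3 (the digits allowed by both its 8 across and its 15 down). If (3,1) = 3: that forces (3,2) = 5, (4,1) = 1, after which (4,2) would have to be in {3} for the 4 across but in {1,7} for the 28 down — contradiction. So (3,1) = 1.
(3,2) = 8 − 1 = 7 completes the 8 across.

1 7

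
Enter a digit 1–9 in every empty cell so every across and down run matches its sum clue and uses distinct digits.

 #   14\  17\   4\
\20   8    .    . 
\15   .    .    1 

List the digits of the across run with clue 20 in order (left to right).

17 in 2 cells must be {8,9}; 4 in 2 cells must be {1,3}.
R1C2 = 9: the only remaining digit allowed by both the 20 across and the 17 down.
R1C3 = 20 − 17 = 3 completes the 20 across.
R2C1 = 14 − 8 = 6 completes the 14 down.
R2C2 = 15 − 7 = 8 completes the 15 across.

8 9 3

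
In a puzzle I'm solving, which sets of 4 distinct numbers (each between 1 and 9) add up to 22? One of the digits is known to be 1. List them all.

{1,4,8,9}; {1,5,7,9}; {1,6,7,8}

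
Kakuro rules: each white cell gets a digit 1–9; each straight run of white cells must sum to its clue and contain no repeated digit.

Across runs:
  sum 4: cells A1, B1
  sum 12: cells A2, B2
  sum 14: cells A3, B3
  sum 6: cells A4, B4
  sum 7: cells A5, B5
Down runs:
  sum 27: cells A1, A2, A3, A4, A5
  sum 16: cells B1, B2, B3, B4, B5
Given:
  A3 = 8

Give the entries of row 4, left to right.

2 4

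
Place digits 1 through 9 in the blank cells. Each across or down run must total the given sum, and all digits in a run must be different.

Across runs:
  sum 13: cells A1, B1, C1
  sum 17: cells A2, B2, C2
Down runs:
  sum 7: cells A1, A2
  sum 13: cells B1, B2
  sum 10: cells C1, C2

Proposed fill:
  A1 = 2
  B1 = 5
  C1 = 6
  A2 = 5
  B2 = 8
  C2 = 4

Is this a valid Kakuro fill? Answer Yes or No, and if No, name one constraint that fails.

Across: 2+5+6=13; 5+8+4=17. Down: 2+5=7; 5+8=13; 6+4=10. No digit repeats within any run.

Yes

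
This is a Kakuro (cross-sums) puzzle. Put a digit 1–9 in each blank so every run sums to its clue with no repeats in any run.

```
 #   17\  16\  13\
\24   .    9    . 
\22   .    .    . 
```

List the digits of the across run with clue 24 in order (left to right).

8 9 7

24 in 3 cells must be {7,8,9}; 17 in 2 cells must be {8,9}; 16 in 2 cells must be {7,9}.
Given what's placed, R1C1 must be 8 to fit the 24 across and 17 down.
R1C3 = 24 − 17 = 7 completes the 24 across.
R2C1 = 17 − 8 = 9 completes the 17 down.
R2C2 = 16 − 9 = 7 completes the 16 down.
R2C3 = 22 − 16 = 6 completes the 22 across.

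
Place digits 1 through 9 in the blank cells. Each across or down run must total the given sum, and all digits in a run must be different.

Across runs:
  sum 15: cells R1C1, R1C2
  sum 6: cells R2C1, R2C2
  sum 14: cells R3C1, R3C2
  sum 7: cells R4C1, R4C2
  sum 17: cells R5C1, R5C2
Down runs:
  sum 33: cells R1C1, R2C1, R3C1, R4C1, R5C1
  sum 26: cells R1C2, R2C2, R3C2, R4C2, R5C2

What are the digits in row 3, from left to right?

17 in 2 cells must be {8,9}.
Nothing is forced directly, so branch on R2C1, whose candidates are 4 or 5. If R2C1 = 4: that forces R2C2 = 2, R4C1 = 5, after which R4C2 would have to be in {2} for the 7 across but in {1,3,4,5,6,7,8,9} for the 26 down — contradiction. So R2C1 = 5.
R2C2 = 6 − 5 = 1 completes the 6 across.
Given what's placed, R4C1 must be 4 to fit the 7 across and 33 down.
R4C2 = 7 − 4 = 3 completes the 7 across.
No cell is forced outright now. R3C1 can only be 8 or 9 (the digits allowed by both its 14 across and its 33 down). If R3C1 = 8: that forces R3C2 = 6, R5C1 = 9, after which R5C2 would have to be in {8} for the 17 across but in {7,9} for the 26 down — contradiction. So R3C1 = 9.
R3C2 = 14 − 9 = 5 completes the 14 across.

9 5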